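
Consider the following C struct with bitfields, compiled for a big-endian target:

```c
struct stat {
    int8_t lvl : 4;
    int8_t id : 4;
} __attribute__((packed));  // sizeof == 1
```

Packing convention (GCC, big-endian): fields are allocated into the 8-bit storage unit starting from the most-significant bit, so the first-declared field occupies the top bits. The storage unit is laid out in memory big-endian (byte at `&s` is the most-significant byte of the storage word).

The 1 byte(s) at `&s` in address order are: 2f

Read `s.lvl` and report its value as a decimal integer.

[0]=0x2f (big-endian) → word 0x2f
lvl:4 @ bit 4 → (0x2f>>4)&0xf = 0x2  ←
id:4 @ bit 0 → (0x2f>>0)&0xf = 0xf
lvl signed 4b, MSB=0: value = 2

2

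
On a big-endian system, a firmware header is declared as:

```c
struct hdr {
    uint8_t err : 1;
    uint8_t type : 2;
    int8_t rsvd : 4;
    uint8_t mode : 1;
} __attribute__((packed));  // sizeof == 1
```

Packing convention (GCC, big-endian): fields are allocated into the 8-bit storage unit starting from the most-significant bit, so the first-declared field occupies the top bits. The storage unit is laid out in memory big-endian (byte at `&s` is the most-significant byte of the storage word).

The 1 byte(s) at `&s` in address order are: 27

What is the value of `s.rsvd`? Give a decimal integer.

[0]=0x27 (big-endian) → word 0x27
err:1 @ bit 7 → (0x27>>7)&0x1 = 0x0
type:2 @ bit 5 → (0x27>>5)&0x3 = 0x1
rsvd:4 @ bit 1 → (0x27>>1)&0xf = 0x3  ←
mode:1 @ bit 0 → (0x27>>0)&0x1 = 0x1
rsvd signed 4b, MSB=0: value = 3

3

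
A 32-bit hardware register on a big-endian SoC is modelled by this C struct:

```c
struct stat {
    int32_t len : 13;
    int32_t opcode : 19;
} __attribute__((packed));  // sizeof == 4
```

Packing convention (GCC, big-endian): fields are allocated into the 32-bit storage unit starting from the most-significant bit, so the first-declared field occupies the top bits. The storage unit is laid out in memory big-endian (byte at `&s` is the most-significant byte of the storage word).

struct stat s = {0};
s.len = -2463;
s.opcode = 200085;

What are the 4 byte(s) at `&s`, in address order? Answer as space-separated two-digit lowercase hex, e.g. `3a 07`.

b3 0b 0d 95

len (13b) val=-2463 bits=0x1661 at bit 19: 0xb3080000
opcode (19b) val=200085 bits=0x30d95 at bit 0: 0xb30b0d95
word = 0xb30b0d95 → big-endian bytes:
  [0]=0xb3  [1]=0x0b  [2]=0x0d  [3]=0x95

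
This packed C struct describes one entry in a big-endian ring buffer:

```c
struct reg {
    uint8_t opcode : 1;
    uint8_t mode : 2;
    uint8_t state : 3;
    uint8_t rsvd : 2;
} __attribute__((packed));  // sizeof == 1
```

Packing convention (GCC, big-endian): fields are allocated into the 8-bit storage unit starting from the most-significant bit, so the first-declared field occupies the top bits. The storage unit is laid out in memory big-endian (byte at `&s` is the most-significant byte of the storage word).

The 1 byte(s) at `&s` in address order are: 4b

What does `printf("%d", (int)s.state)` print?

2

[0]=0x4b (big-endian) → word 0x4b
opcode:1 @ bit 7 → (0x4b>>7)&0x1 = 0x0
mode:2 @ bit 5 → (0x4b>>5)&0x3 = 0x2
state:3 @ bit 2 → (0x4b>>2)&0x7 = 0x2  ←
rsvd:2 @ bit 0 → (0x4b>>0)&0x3 = 0x3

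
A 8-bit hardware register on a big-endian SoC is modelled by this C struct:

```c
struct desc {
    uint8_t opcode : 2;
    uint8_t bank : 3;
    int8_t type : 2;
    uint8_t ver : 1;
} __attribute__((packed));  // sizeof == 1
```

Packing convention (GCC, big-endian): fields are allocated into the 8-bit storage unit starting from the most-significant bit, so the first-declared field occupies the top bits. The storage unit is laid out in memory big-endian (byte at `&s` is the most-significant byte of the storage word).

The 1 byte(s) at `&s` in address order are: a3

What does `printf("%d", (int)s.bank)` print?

[0]=0xa3 (big-endian) → word 0xa3
opcode:2 @ bit 6 → (0xa3>>6)&0x3 = 0x2
bank:3 @ bit 3 → (0xa3>>3)&0x7 = 0x4  ←
type:2 @ bit 1 → (0xa3>>1)&0x3 = 0x1
ver:1 @ bit 0 → (0xa3>>0)&0x1 = 0x1

4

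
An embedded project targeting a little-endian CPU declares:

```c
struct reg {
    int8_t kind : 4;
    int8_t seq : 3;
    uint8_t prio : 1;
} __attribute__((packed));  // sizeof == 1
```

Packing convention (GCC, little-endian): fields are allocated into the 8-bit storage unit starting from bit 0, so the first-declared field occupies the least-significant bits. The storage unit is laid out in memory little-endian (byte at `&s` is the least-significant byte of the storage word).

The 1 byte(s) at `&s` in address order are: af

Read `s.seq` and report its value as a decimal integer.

[0]=0xaf (little-endian) → word 0xaf
kind [0+:4] = (word>>0) & 0xf = 15
seq [4+:3] = (word>>4) & 0x7 = 2  ←
prio [7+:1] = (word>>7) & 0x1 = 1
seq signed 3b, MSB=0: value = 2

2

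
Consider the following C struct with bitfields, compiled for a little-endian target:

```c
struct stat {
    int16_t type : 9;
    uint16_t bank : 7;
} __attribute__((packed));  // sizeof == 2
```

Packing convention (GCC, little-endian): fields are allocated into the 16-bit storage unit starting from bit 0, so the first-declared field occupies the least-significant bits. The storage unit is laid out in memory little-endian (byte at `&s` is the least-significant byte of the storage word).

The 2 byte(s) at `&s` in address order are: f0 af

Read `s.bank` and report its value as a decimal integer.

[0]=0xf0 [1]=0xaf (little-endian) → word 0xaff0
type [0+:9] = (word>>0) & 0x1ff = 496
bank [9+:7] = (word>>9) & 0x7f = 87  ←

87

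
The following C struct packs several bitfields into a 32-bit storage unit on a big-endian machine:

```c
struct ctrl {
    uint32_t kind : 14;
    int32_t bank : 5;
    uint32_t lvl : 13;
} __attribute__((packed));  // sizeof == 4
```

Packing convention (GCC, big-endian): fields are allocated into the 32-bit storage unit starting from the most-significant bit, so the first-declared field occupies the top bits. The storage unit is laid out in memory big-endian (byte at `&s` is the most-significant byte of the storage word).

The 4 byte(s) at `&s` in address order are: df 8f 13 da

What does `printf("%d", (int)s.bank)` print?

[0]=0xdf [1]=0x8f [2]=0x13 [3]=0xda (big-endian) → word 0xdf8f13da
kind:14 @ bit 18 → (0xdf8f13da>>18)&0x3fff = 0x37e3
bank:5 @ bit 13 → (0xdf8f13da>>13)&0x1f = 0x18  ←
lvl:13 @ bit 0 → (0xdf8f13da>>0)&0x1fff = 0x13da
bank signed 5b, MSB=1: 24 - 32 = -8

-8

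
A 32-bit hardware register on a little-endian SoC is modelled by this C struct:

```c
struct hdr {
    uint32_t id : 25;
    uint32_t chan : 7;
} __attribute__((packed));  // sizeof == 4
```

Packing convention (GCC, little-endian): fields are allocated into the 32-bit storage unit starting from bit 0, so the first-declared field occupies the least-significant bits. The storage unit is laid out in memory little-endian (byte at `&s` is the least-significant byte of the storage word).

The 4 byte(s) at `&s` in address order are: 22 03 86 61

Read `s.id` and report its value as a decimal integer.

25559842

[0]=0x22 [1]=0x03 [2]=0x86 [3]=0x61 (little-endian) → word 0x61860322
id:25 @ bit 0 → (0x61860322>>0)&0x1ffffff = 0x1860322  ←
chan:7 @ bit 25 → (0x61860322>>25)&0x7f = 0x30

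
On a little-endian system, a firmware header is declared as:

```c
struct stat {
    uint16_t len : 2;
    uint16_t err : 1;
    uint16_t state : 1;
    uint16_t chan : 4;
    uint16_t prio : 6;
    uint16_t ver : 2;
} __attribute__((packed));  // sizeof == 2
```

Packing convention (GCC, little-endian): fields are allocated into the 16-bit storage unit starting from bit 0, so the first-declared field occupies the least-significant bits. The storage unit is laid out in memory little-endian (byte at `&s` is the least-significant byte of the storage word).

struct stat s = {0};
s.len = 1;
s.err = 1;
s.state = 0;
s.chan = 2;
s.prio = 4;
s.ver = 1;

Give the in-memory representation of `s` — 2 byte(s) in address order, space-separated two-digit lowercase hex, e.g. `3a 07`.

25 44

len (2b) val=1 bits=0x1 at bit 0: 0x0001
err (1b) val=1 bits=0x1 at bit 2: 0x0005
state (1b) val=0 bits=0x0 at bit 3: 0x0005
chan (4b) val=2 bits=0x2 at bit 4: 0x0025
prio (6b) val=4 bits=0x4 at bit 8: 0x0425
ver (2b) val=1 bits=0x1 at bit 14: 0x4425
word = 0x4425 → little-endian bytes:
  [0]=0x25  [1]=0x44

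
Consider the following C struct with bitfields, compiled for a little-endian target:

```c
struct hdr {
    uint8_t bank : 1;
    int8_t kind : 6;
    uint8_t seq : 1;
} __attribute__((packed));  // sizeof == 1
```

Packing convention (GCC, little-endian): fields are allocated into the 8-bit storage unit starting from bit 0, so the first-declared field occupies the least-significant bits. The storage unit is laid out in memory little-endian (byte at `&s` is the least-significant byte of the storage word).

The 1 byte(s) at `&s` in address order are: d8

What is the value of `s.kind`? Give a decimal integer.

-20

[0]=0xd8 (little-endian) → word 0xd8
bank [0+:1] = (word>>0) & 0x1 = 0
kind [1+:6] = (word>>1) & 0x3f = 44  ←
seq [7+:1] = (word>>7) & 0x1 = 1
kind signed 6b, MSB=1: 44 - 64 = -20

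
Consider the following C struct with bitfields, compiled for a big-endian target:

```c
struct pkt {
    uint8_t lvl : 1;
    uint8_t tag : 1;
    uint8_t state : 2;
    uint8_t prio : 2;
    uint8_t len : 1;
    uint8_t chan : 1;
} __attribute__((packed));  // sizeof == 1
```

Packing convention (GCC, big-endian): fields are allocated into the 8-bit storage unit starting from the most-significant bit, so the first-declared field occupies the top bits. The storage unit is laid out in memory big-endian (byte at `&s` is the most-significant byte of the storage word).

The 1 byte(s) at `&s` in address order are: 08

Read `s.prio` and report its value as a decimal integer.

2

[0]=0x08 (big-endian) → word 0x08
lvl [7+:1] = (word>>7) & 0x1 = 0
tag [6+:1] = (word>>6) & 0x1 = 0
state [4+:2] = (word>>4) & 0x3 = 0
prio [2+:2] = (word>>2) & 0x3 = 2  ←
len [1+:1] = (word>>1) & 0x1 = 0
chan [0+:1] = (word>>0) & 0x1 = 0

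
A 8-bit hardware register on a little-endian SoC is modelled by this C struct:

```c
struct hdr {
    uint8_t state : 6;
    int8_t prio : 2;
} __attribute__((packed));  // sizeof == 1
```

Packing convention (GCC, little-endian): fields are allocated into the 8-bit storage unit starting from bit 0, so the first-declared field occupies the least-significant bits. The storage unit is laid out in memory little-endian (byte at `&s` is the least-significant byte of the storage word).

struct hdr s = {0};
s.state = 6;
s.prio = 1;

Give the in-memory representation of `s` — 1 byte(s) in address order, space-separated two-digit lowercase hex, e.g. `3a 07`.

state (6b) val=6 bits=0x6 at bit 0: 0x06
prio (2b) val=1 bits=0x1 at bit 6: 0x46
word = 0x46 → little-endian bytes:
  [0]=0x46

46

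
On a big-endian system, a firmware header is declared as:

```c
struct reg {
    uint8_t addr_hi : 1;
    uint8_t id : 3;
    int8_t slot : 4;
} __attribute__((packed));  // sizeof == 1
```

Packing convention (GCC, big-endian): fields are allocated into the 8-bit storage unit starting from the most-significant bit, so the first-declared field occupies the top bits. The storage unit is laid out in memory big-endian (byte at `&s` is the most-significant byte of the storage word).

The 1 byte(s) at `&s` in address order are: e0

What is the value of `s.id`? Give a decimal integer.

6

[0]=0xe0 (big-endian) → word 0xe0
addr_hi [7+:1] = (word>>7) & 0x1 = 1
id [4+:3] = (word>>4) & 0x7 = 6  ←
slot [0+:4] = (word>>0) & 0xf = 0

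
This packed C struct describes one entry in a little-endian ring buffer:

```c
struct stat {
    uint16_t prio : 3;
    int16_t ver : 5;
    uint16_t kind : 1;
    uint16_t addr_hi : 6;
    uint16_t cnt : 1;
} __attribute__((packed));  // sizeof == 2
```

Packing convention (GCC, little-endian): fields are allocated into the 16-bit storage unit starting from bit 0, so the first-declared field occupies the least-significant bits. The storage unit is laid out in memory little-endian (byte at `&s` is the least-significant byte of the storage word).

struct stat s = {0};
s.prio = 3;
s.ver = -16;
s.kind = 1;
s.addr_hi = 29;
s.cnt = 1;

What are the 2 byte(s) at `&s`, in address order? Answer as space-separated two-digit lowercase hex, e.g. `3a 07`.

[0+:3] prio=3 & 0x7 = 0x3; word=0x0003
[3+:5] ver=-16 & 0x1f = 0x10; word=0x0083
[8+:1] kind=1 & 0x1 = 0x1; word=0x0183
[9+:6] addr_hi=29 & 0x3f = 0x1d; word=0x3b83
[15+:1] cnt=1 & 0x1 = 0x1; word=0xbb83
word = 0xbb83 → little-endian bytes:
  [0]=0x83  [1]=0xbb

83 bb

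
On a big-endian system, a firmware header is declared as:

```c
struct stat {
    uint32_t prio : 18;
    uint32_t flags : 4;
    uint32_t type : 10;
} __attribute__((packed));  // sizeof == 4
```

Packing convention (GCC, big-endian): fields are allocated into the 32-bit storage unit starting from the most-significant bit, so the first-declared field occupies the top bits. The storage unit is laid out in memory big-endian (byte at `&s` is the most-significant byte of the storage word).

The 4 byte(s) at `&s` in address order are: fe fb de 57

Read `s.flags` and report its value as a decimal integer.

7

[0]=0xfe [1]=0xfb [2]=0xde [3]=0x57 (big-endian) → word 0xfefbde57
prio [14+:18] = (word>>14) & 0x3ffff = 261103
flags [10+:4] = (word>>10) & 0xf = 7  ←
type [0+:10] = (word>>0) & 0x3ff = 599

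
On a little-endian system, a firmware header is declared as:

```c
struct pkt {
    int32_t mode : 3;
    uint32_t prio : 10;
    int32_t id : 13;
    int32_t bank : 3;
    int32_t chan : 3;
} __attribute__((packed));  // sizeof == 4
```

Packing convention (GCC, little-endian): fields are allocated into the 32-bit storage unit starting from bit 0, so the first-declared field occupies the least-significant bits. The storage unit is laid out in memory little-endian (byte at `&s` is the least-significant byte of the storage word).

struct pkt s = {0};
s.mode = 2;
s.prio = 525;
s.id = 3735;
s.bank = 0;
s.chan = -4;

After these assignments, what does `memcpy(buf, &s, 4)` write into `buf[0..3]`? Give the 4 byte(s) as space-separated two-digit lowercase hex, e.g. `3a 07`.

mode (3b) val=2 bits=0x2 at bit 0: 0x00000002
prio (10b) val=525 bits=0x20d at bit 3: 0x0000106a
id (13b) val=3735 bits=0xe97 at bit 13: 0x01d2f06a
bank (3b) val=0 bits=0x0 at bit 26: 0x01d2f06a
chan (3b) val=-4 bits=0x4 at bit 29: 0x81d2f06a
word = 0x81d2f06a → little-endian bytes:
  [0]=0x6a  [1]=0xf0  [2]=0xd2  [3]=0x81

6a f0 d2 81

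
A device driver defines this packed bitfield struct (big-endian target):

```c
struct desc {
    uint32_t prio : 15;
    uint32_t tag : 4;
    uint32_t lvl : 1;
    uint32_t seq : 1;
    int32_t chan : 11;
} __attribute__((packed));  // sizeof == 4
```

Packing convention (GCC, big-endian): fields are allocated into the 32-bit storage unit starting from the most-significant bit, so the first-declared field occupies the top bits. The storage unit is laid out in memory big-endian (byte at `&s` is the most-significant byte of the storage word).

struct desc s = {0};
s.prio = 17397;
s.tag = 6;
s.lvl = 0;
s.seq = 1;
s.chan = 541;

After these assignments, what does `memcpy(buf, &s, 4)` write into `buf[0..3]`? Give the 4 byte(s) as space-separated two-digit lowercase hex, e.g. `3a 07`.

87 ea ca 1d

prio (15b) val=17397 bits=0x43f5 at bit 17: 0x87ea0000
tag (4b) val=6 bits=0x6 at bit 13: 0x87eac000
lvl (1b) val=0 bits=0x0 at bit 12: 0x87eac000
seq (1b) val=1 bits=0x1 at bit 11: 0x87eac800
chan (11b) val=541 bits=0x21d at bit 0: 0x87eaca1d
word = 0x87eaca1d → big-endian bytes:
  [0]=0x87  [1]=0xea  [2]=0xca  [3]=0x1d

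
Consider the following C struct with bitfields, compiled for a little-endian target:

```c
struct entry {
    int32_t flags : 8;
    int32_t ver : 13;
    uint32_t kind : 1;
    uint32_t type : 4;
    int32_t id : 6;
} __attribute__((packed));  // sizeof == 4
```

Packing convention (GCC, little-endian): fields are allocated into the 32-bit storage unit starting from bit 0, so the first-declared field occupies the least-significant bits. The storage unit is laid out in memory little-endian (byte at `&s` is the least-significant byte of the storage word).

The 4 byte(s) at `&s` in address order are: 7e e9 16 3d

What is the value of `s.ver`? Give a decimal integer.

[0]=0x7e [1]=0xe9 [2]=0x16 [3]=0x3d (little-endian) → word 0x3d16e97e
flags [0+:8] = (word>>0) & 0xff = 126
ver [8+:13] = (word>>8) & 0x1fff = 5865  ←
kind [21+:1] = (word>>21) & 0x1 = 0
type [22+:4] = (word>>22) & 0xf = 4
id [26+:6] = (word>>26) & 0x3f = 15
ver signed 13b, MSB=1: 5865 - 8192 = -2327

-2327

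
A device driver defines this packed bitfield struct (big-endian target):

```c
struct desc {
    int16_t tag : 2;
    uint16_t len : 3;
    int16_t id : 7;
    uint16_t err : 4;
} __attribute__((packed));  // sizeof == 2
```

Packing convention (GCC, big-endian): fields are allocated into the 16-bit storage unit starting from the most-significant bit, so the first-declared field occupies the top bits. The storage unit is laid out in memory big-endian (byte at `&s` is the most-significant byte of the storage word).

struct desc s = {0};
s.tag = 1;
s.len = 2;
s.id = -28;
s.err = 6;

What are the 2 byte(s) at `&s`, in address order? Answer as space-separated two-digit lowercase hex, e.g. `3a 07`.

tag (2b) val=1 bits=0x1 at bit 14: 0x4000
len (3b) val=2 bits=0x2 at bit 11: 0x5000
id (7b) val=-28 bits=0x64 at bit 4: 0x5640
err (4b) val=6 bits=0x6 at bit 0: 0x5646
word = 0x5646 → big-endian bytes:
  [0]=0x56  [1]=0x46

56 46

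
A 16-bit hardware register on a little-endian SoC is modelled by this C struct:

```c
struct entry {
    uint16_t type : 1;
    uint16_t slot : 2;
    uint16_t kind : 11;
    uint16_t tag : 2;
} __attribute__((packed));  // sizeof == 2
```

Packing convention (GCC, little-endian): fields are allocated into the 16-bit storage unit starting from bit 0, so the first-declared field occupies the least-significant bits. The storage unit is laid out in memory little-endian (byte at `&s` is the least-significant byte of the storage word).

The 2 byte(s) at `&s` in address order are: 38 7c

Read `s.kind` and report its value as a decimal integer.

1927

[0]=0x38 [1]=0x7c (little-endian) → word 0x7c38
type [0+:1] = (word>>0) & 0x1 = 0
slot [1+:2] = (word>>1) & 0x3 = 0
kind [3+:11] = (word>>3) & 0x7ff = 1927  ←
tag [14+:2] = (word>>14) & 0x3 = 1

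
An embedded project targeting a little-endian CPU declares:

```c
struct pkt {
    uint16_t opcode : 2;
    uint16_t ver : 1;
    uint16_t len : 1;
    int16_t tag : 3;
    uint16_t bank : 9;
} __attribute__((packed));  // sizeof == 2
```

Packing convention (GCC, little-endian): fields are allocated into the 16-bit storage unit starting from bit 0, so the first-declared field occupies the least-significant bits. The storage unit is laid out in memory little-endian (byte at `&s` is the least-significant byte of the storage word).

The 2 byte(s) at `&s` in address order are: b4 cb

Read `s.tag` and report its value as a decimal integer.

[0]=0xb4 [1]=0xcb (little-endian) → word 0xcbb4
opcode [0+:2] = (word>>0) & 0x3 = 0
ver [2+:1] = (word>>2) & 0x1 = 1
len [3+:1] = (word>>3) & 0x1 = 0
tag [4+:3] = (word>>4) & 0x7 = 3  ←
bank [7+:9] = (word>>7) & 0x1ff = 407
tag signed 3b, MSB=0: value = 3

3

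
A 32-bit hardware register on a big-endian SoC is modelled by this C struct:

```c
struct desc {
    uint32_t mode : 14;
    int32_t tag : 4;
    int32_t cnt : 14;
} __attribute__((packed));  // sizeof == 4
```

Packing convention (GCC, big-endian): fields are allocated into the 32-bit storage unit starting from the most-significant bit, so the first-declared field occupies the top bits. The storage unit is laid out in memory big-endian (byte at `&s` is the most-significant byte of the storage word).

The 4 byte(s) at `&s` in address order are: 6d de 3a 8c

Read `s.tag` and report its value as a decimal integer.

[0]=0x6d [1]=0xde [2]=0x3a [3]=0x8c (big-endian) → word 0x6dde3a8c
mode [18+:14] = (word>>18) & 0x3fff = 7031
tag [14+:4] = (word>>14) & 0xf = 8  ←
cnt [0+:14] = (word>>0) & 0x3fff = 14988
tag signed 4b, MSB=1: 8 - 16 = -8

-8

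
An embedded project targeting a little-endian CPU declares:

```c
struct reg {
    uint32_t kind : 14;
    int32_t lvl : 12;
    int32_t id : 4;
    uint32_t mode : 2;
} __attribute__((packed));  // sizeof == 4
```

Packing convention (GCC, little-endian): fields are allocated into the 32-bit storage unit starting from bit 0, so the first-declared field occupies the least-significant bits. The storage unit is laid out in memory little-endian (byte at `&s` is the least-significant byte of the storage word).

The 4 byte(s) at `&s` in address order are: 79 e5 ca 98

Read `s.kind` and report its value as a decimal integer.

[0]=0x79 [1]=0xe5 [2]=0xca [3]=0x98 (little-endian) → word 0x98cae579
kind [0+:14] = (word>>0) & 0x3fff = 9593  ←
lvl [14+:12] = (word>>14) & 0xfff = 811
id [26+:4] = (word>>26) & 0xf = 6
mode [30+:2] = (word>>30) & 0x3 = 2

9593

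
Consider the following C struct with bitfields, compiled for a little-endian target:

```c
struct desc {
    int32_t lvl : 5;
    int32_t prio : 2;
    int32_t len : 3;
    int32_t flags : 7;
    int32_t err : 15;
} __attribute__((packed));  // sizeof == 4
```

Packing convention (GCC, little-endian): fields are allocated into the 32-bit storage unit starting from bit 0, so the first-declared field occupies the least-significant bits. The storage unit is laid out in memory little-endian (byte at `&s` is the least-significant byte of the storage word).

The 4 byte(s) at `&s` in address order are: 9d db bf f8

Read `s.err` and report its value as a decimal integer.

-929

[0]=0x9d [1]=0xdb [2]=0xbf [3]=0xf8 (little-endian) → word 0xf8bfdb9d
lvl [0+:5] = (word>>0) & 0x1f = 29
prio [5+:2] = (word>>5) & 0x3 = 0
len [7+:3] = (word>>7) & 0x7 = 7
flags [10+:7] = (word>>10) & 0x7f = 118
err [17+:15] = (word>>17) & 0x7fff = 31839  ←
err signed 15b, MSB=1: 31839 - 32768 = -929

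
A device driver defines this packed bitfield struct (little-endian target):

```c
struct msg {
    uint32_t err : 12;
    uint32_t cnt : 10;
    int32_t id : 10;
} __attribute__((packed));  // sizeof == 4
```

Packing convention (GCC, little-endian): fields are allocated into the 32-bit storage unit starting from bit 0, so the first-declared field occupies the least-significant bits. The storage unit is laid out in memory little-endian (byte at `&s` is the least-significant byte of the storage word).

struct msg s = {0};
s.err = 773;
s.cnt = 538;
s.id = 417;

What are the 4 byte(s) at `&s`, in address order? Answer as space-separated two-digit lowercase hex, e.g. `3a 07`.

err:12 = 773 → 0x305 << 0 → word 0x00000305
cnt:10 = 538 → 0x21a << 12 → word 0x0021a305
id:10 = 417 → 0x1a1 << 22 → word 0x6861a305
word = 0x6861a305 → little-endian bytes:
  [0]=0x05  [1]=0xa3  [2]=0x61  [3]=0x68

05 a3 61 68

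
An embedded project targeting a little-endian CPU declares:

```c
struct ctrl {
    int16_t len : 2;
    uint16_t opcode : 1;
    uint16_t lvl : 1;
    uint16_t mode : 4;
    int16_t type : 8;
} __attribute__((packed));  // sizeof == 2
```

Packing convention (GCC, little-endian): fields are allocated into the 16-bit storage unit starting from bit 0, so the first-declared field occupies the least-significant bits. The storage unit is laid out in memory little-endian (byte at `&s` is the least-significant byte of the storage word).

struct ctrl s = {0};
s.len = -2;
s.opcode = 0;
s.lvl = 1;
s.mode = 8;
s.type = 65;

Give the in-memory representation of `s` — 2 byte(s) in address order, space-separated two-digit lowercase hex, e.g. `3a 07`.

len (2b) val=-2 bits=0x2 at bit 0: 0x0002
opcode (1b) val=0 bits=0x0 at bit 2: 0x0002
lvl (1b) val=1 bits=0x1 at bit 3: 0x000a
mode (4b) val=8 bits=0x8 at bit 4: 0x008a
type (8b) val=65 bits=0x41 at bit 8: 0x418a
word = 0x418a → little-endian bytes:
  [0]=0x8a  [1]=0x41

8a 41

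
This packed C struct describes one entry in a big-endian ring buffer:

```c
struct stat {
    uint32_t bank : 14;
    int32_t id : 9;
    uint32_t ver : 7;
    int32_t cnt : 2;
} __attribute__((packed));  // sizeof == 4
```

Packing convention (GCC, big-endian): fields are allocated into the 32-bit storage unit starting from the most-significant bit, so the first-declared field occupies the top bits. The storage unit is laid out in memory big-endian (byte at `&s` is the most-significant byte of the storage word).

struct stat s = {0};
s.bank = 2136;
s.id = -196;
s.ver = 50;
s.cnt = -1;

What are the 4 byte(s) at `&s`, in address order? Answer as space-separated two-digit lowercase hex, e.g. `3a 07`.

21 62 78 cb

bank (14b) val=2136 bits=0x858 at bit 18: 0x21600000
id (9b) val=-196 bits=0x13c at bit 9: 0x21627800
ver (7b) val=50 bits=0x32 at bit 2: 0x216278c8
cnt (2b) val=-1 bits=0x3 at bit 0: 0x216278cb
word = 0x216278cb → big-endian bytes:
  [0]=0x21  [1]=0x62  [2]=0x78  [3]=0xcb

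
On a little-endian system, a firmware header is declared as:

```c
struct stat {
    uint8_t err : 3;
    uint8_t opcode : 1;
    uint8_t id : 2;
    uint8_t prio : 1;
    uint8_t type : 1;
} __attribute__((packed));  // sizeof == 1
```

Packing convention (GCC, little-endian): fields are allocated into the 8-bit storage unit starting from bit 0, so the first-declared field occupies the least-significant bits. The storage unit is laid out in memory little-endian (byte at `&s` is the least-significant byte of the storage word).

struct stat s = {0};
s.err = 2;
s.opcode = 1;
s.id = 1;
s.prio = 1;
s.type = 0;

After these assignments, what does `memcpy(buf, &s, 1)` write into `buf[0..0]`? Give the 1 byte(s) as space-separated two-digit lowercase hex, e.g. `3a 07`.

5a

err:3 = 2 → 0x2 << 0 → word 0x02
opcode:1 = 1 → 0x1 << 3 → word 0x0a
id:2 = 1 → 0x1 << 4 → word 0x1a
prio:1 = 1 → 0x1 << 6 → word 0x5a
type:1 = 0 → 0x0 << 7 → word 0x5a
word = 0x5a → little-endian bytes:
  [0]=0x5a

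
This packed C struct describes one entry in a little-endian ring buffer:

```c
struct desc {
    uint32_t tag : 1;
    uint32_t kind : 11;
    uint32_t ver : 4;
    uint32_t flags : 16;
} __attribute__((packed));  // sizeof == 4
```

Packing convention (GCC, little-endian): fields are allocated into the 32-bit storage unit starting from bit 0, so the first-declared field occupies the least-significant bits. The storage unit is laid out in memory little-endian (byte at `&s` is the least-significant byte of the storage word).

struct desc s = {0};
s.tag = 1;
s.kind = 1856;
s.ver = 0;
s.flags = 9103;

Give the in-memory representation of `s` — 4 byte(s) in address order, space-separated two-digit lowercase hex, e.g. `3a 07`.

81 0e 8f 23

tag (1b) val=1 bits=0x1 at bit 0: 0x00000001
kind (11b) val=1856 bits=0x740 at bit 1: 0x00000e81
ver (4b) val=0 bits=0x0 at bit 12: 0x00000e81
flags (16b) val=9103 bits=0x238f at bit 16: 0x238f0e81
word = 0x238f0e81 → little-endian bytes:
  [0]=0x81  [1]=0x0e  [2]=0x8f  [3]=0x23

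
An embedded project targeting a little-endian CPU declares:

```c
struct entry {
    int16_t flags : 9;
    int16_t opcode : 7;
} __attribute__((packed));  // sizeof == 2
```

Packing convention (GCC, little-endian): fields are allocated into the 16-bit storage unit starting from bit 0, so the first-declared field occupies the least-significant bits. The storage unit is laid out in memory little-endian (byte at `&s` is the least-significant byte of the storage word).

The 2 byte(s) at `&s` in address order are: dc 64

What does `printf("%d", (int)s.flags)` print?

220

[0]=0xdc [1]=0x64 (little-endian) → word 0x64dc
flags [0+:9] = (word>>0) & 0x1ff = 220  ←
opcode [9+:7] = (word>>9) & 0x7f = 50
flags signed 9b, MSB=0: value = 220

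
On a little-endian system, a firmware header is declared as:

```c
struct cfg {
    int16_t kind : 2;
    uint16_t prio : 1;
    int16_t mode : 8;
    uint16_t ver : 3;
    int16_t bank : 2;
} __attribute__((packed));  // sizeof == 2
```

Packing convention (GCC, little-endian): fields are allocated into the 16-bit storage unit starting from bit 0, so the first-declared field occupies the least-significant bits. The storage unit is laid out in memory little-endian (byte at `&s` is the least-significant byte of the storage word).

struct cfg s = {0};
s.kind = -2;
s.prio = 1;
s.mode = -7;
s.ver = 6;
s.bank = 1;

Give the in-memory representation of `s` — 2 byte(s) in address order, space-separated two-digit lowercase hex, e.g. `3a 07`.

[0+:2] kind=-2 & 0x3 = 0x2; word=0x0002
[2+:1] prio=1 & 0x1 = 0x1; word=0x0006
[3+:8] mode=-7 & 0xff = 0xf9; word=0x07ce
[11+:3] ver=6 & 0x7 = 0x6; word=0x37ce
[14+:2] bank=1 & 0x3 = 0x1; word=0x77ce
word = 0x77ce → little-endian bytes:
  [0]=0xce  [1]=0x77

ce 77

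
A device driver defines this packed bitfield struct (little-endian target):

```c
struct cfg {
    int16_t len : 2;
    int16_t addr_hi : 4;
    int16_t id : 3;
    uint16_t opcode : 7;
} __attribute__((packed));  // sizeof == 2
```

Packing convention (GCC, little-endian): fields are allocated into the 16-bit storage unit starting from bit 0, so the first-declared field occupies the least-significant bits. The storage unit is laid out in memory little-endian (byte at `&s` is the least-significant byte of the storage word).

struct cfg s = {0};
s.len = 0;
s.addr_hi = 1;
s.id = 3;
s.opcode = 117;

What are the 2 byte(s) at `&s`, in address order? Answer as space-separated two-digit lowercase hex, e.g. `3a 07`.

len (2b) val=0 bits=0x0 at bit 0: 0x0000
addr_hi (4b) val=1 bits=0x1 at bit 2: 0x0004
id (3b) val=3 bits=0x3 at bit 6: 0x00c4
opcode (7b) val=117 bits=0x75 at bit 9: 0xeac4
word = 0xeac4 → little-endian bytes:
  [0]=0xc4  [1]=0xea

c4 ea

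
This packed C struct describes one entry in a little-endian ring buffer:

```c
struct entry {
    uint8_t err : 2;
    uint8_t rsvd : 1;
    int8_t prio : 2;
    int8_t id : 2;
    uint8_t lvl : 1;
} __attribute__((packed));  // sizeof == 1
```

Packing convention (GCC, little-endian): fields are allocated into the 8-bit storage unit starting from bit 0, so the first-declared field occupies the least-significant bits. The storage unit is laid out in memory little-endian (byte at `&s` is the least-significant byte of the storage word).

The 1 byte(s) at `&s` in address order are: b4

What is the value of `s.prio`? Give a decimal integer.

[0]=0xb4 (little-endian) → word 0xb4
err:2 @ bit 0 → (0xb4>>0)&0x3 = 0x0
rsvd:1 @ bit 2 → (0xb4>>2)&0x1 = 0x1
prio:2 @ bit 3 → (0xb4>>3)&0x3 = 0x2  ←
id:2 @ bit 5 → (0xb4>>5)&0x3 = 0x1
lvl:1 @ bit 7 → (0xb4>>7)&0x1 = 0x1
prio signed 2b, MSB=1: 2 - 4 = -2

-2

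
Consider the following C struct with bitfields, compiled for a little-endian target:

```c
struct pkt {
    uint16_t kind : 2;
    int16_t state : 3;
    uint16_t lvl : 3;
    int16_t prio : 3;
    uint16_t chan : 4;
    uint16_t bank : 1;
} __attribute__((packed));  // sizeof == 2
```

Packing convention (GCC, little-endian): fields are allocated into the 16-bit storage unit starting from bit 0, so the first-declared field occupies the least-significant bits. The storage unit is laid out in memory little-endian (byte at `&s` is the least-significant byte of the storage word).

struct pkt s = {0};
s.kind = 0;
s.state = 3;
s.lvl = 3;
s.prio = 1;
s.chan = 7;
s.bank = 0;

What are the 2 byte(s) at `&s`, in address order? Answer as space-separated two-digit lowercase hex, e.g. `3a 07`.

kind (2b) val=0 bits=0x0 at bit 0: 0x0000
state (3b) val=3 bits=0x3 at bit 2: 0x000c
lvl (3b) val=3 bits=0x3 at bit 5: 0x006c
prio (3b) val=1 bits=0x1 at bit 8: 0x016c
chan (4b) val=7 bits=0x7 at bit 11: 0x396c
bank (1b) val=0 bits=0x0 at bit 15: 0x396c
word = 0x396c → little-endian bytes:
  [0]=0x6c  [1]=0x39

6c 39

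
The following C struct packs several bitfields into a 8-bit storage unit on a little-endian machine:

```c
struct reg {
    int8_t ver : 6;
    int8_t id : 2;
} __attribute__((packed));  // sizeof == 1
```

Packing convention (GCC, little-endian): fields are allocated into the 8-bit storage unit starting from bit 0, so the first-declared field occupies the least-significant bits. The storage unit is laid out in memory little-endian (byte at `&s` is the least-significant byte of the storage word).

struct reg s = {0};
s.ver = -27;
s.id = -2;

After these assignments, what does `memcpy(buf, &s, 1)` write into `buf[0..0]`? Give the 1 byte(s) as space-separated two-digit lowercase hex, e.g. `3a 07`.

a5

ver:6 = -27 → 0x25 << 0 → word 0x25
id:2 = -2 → 0x2 << 6 → word 0xa5
word = 0xa5 → little-endian bytes:
  [0]=0xa5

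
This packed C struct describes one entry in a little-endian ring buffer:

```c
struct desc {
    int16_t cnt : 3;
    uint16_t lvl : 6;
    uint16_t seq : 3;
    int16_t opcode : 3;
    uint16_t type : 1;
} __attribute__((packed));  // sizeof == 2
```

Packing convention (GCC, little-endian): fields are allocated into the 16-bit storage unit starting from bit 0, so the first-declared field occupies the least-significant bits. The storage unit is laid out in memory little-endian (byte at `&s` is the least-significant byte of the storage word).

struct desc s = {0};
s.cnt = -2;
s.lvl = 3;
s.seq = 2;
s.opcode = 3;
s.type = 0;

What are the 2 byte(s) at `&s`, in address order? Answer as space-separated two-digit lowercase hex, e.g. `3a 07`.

cnt:3 = -2 → 0x6 << 0 → word 0x0006
lvl:6 = 3 → 0x3 << 3 → word 0x001e
seq:3 = 2 → 0x2 << 9 → word 0x041e
opcode:3 = 3 → 0x3 << 12 → word 0x341e
type:1 = 0 → 0x0 << 15 → word 0x341e
word = 0x341e → little-endian bytes:
  [0]=0x1e  [1]=0x34

1e 34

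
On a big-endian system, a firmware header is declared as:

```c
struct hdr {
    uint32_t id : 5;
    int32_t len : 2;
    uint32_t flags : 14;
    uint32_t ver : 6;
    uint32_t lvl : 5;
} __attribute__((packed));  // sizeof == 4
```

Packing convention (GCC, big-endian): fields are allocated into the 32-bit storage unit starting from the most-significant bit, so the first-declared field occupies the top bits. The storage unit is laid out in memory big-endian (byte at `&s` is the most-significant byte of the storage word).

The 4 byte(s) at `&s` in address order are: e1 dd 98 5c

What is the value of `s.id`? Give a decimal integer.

28

[0]=0xe1 [1]=0xdd [2]=0x98 [3]=0x5c (big-endian) → word 0xe1dd985c
id [27+:5] = (word>>27) & 0x1f = 28  ←
len [25+:2] = (word>>25) & 0x3 = 0
flags [11+:14] = (word>>11) & 0x3fff = 15283
ver [5+:6] = (word>>5) & 0x3f = 2
lvl [0+:5] = (word>>0) & 0x1f = 28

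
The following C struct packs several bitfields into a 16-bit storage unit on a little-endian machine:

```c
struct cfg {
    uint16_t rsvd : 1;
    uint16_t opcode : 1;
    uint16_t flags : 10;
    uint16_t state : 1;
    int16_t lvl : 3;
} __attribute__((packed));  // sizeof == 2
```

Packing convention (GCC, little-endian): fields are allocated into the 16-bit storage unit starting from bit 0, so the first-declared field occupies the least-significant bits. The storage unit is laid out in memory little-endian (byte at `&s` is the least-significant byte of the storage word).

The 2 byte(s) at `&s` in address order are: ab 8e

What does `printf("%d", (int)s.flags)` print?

938

[0]=0xab [1]=0x8e (little-endian) → word 0x8eab
rsvd [0+:1] = (word>>0) & 0x1 = 1
opcode [1+:1] = (word>>1) & 0x1 = 1
flags [2+:10] = (word>>2) & 0x3ff = 938  ←
state [12+:1] = (word>>12) & 0x1 = 0
lvl [13+:3] = (word>>13) & 0x7 = 4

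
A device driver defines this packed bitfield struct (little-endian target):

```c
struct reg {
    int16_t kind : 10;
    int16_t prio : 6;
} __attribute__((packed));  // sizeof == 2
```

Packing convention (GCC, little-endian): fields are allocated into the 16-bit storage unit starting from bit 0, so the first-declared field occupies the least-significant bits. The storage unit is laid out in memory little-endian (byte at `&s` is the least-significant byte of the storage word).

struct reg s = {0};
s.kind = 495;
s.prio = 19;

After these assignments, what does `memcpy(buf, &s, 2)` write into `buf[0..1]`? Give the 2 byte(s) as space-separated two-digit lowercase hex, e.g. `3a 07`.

kind:10 = 495 → 0x1ef << 0 → word 0x01ef
prio:6 = 19 → 0x13 << 10 → word 0x4def
word = 0x4def → little-endian bytes:
  [0]=0xef  [1]=0x4d

ef 4d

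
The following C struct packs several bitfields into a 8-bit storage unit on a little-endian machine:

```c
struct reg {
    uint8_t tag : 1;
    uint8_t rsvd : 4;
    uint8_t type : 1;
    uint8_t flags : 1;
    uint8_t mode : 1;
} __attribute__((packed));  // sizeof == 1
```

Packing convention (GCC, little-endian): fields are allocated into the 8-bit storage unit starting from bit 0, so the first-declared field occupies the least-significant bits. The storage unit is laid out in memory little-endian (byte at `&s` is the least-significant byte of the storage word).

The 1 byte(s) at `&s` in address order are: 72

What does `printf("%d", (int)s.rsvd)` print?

9

[0]=0x72 (little-endian) → word 0x72
tag:1 @ bit 0 → (0x72>>0)&0x1 = 0x0
rsvd:4 @ bit 1 → (0x72>>1)&0xf = 0x9  ←
type:1 @ bit 5 → (0x72>>5)&0x1 = 0x1
flags:1 @ bit 6 → (0x72>>6)&0x1 = 0x1
mode:1 @ bit 7 → (0x72>>7)&0x1 = 0x0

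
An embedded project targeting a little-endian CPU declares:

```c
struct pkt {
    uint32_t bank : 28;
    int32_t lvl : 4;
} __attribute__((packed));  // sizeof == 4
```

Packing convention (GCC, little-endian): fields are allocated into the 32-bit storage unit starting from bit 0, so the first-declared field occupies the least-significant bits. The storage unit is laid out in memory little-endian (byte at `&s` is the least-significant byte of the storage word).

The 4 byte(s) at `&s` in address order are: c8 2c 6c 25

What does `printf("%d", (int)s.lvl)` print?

[0]=0xc8 [1]=0x2c [2]=0x6c [3]=0x25 (little-endian) → word 0x256c2cc8
bank [0+:28] = (word>>0) & 0xfffffff = 90975432
lvl [28+:4] = (word>>28) & 0xf = 2  ←
lvl signed 4b, MSB=0: value = 2

2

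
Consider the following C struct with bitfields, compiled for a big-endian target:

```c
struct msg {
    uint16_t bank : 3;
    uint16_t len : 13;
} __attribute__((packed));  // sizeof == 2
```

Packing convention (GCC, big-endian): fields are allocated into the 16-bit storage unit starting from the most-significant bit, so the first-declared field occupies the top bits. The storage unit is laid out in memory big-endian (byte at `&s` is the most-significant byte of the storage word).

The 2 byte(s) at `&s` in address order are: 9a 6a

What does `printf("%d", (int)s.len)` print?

[0]=0x9a [1]=0x6a (big-endian) → word 0x9a6a
bank:3 @ bit 13 → (0x9a6a>>13)&0x7 = 0x4
len:13 @ bit 0 → (0x9a6a>>0)&0x1fff = 0x1a6a  ←

6762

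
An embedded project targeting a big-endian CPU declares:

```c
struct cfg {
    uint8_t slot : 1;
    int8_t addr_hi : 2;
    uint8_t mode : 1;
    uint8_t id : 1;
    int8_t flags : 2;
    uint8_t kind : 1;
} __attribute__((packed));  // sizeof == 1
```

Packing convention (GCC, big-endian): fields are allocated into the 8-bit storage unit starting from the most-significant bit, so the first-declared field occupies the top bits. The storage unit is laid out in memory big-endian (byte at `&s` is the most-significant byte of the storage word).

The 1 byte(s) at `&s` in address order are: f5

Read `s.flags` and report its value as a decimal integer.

[0]=0xf5 (big-endian) → word 0xf5
slot [7+:1] = (word>>7) & 0x1 = 1
addr_hi [5+:2] = (word>>5) & 0x3 = 3
mode [4+:1] = (word>>4) & 0x1 = 1
id [3+:1] = (word>>3) & 0x1 = 0
flags [1+:2] = (word>>1) & 0x3 = 2  ←
kind [0+:1] = (word>>0) & 0x1 = 1
flags signed 2b, MSB=1: 2 - 4 = -2

-2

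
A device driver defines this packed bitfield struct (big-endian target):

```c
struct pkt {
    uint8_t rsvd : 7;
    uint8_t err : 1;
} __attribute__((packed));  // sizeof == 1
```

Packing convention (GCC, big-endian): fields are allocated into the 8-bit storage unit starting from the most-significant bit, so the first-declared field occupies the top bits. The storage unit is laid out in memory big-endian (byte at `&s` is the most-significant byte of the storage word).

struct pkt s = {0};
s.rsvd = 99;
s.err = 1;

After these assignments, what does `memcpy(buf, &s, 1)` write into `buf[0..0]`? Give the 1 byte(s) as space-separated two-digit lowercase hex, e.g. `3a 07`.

rsvd (7b) val=99 bits=0x63 at bit 1: 0xc6
err (1b) val=1 bits=0x1 at bit 0: 0xc7
word = 0xc7 → big-endian bytes:
  [0]=0xc7

c7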